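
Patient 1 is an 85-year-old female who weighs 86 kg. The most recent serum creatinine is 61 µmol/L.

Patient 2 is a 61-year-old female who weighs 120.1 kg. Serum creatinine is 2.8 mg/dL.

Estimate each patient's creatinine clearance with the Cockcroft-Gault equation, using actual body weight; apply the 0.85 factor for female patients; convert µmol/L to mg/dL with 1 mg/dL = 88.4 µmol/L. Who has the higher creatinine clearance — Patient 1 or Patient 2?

Patient 1

Patient 1: SCr = 61 / 88.4 = 0.69 mg/dL
Patient 1: CrCl = (140 − 85) × 86 / (72 × 0.69) × 0.85 = 4730.0 / 49.68 × 0.85 ≈ 80.9 mL/min
Patient 2: CrCl = (140 − 61) × 120.1 / (72 × 2.8) × 0.85 = 9487.9 / 201.60 × 0.85 ≈ 40.0 mL/min
80.9 vs 40.0 mL/min → Patient 1 is higher.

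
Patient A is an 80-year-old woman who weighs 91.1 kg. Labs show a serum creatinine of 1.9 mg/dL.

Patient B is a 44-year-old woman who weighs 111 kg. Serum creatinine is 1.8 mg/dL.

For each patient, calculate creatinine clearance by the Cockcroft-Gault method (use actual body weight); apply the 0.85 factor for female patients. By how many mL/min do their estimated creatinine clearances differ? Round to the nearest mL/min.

Patient A: CrCl = (140 − 80) × 91.1 / (72 × 1.9) × 0.85 = 5466.0 / 136.80 × 0.85 ≈ 34.0 mL/min
Patient B: CrCl = (140 − 44) × 111 / (72 × 1.8) × 0.85 = 10656.0 / 129.60 × 0.85 ≈ 69.9 mL/min
|34.0 − 69.9| = 35.9 mL/min

36 mL/min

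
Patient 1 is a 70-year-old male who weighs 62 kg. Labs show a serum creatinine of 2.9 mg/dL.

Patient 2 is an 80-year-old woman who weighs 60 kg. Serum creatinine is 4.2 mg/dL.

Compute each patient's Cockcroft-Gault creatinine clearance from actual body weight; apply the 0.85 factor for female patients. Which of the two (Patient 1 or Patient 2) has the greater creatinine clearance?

Patient 1: CrCl = (140 − 70) × 62 / (72 × 2.9) = 4340.0 / 208.80 ≈ 20.8 mL/min
Patient 2: CrCl = (140 − 80) × 60 / (72 × 4.2) × 0.85 = 3600.0 / 302.40 × 0.85 ≈ 10.1 mL/min
20.8 vs 10.1 mL/min → Patient 1 is higher.

Patient 1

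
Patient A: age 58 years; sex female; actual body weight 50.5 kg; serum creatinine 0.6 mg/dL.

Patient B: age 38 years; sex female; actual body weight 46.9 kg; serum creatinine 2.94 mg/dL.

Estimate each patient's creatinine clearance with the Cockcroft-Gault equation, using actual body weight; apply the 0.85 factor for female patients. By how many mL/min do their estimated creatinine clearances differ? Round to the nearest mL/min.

62 mL/min

Patient A: CrCl = (140 − 58) × 50.5 / (72 × 0.6) × 0.85 = 4141.0 / 43.20 × 0.85 ≈ 81.5 mL/min
Patient B: CrCl = (140 − 38) × 46.9 / (72 × 2.94) × 0.85 = 4783.8 / 211.68 × 0.85 ≈ 19.2 mL/min
|81.5 − 19.2| = 62.3 mL/min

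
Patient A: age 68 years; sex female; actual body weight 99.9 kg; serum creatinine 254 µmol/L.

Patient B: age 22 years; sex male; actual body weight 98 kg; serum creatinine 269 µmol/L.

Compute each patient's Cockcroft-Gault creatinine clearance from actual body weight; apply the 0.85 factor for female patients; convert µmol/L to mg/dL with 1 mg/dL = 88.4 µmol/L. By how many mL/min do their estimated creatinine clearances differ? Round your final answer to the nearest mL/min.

Patient A: SCr = 254 / 88.4 = 2.873 mg/dL
Patient A: CrCl = (140 − 68) × 99.9 / (72 × 2.873) × 0.85 = 7192.8 / 206.86 × 0.85 ≈ 29.6 mL/min
Patient B: SCr = 269 / 88.4 = 3.043 mg/dL
Patient B: CrCl = (140 − 22) × 98 / (72 × 3.043) = 11564.0 / 219.10 ≈ 52.8 mL/min
|29.6 − 52.8| = 23.2 mL/min

23 mL/min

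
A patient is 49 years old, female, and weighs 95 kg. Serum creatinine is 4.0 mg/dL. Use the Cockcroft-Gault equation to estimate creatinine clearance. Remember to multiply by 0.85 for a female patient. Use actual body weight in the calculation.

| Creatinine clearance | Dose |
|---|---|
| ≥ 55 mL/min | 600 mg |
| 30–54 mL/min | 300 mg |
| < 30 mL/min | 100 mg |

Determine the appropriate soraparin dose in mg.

100 mg

CrCl = (140 − 49) × 95 / (72 × 4) × 0.85 = 8645.0 / 288.00 × 0.85 ≈ 25.5 mL/min
CrCl ≈ 26 mL/min → bracket < 30 mL/min.
Dose for this bracket: 100 mg.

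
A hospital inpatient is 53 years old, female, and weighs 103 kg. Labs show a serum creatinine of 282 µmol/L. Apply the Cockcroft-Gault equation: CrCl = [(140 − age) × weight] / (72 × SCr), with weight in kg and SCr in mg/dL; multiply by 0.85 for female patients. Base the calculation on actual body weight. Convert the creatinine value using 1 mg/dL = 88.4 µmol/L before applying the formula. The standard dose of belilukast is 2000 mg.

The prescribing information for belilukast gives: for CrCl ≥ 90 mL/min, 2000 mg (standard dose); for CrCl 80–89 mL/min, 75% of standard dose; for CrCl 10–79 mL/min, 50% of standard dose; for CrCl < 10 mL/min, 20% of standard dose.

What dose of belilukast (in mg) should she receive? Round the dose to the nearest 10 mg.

SCr = 282 / 88.4 = 3.19 mg/dL
CrCl = (140 − 53) × 103 / (72 × 3.19) × 0.85 = 8961.0 / 229.68 × 0.85 ≈ 33.2 mL/min
CrCl ≈ 33 mL/min → bracket 10–79 mL/min.
50% of 2000 mg = 1000 mg

1000 mg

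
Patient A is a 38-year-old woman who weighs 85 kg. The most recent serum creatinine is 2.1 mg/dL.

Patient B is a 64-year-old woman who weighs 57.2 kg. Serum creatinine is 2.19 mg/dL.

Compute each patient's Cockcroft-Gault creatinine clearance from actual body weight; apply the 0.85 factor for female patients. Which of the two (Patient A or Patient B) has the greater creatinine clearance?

Patient A: CrCl = (140 − 38) × 85 / (72 × 2.1) × 0.85 = 8670.0 / 151.20 × 0.85 ≈ 48.7 mL/min
Patient B: CrCl = (140 − 64) × 57.2 / (72 × 2.19) × 0.85 = 4347.2 / 157.68 × 0.85 ≈ 23.4 mL/min
48.7 vs 23.4 mL/min → Patient A is higher.

Patient A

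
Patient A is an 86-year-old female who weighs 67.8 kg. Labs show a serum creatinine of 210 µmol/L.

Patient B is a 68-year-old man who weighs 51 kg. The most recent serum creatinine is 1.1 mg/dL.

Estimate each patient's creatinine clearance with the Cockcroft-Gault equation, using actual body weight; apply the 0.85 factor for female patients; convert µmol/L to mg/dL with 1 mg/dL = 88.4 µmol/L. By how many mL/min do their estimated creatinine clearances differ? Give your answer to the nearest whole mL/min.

28 mL/min

Patient A: SCr = 210 / 88.4 = 2.376 mg/dL
Patient A: CrCl = (140 − 86) × 67.8 / (72 × 2.376) × 0.85 = 3661.2 / 171.07 × 0.85 ≈ 18.2 mL/min
Patient B: CrCl = (140 − 68) × 51 / (72 × 1.1) = 3672.0 / 79.20 ≈ 46.4 mL/min
|18.2 − 46.4| = 28.2 mL/min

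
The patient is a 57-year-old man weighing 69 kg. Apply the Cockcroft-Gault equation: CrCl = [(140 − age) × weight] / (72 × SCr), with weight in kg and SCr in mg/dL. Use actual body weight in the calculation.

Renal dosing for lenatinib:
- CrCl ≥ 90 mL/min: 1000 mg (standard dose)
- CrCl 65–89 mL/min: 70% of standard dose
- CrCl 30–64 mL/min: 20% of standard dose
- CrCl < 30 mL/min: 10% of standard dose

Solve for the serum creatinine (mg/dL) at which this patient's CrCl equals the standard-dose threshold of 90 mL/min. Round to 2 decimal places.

Standard dose requires CrCl ≥ 90 mL/min.
Set (140 − 57) × 69 / (72 × SCr) = 90
SCr = (140 − 57) × 69 / (72 × 90) = 0.884 mg/dL

0.88 mg/dL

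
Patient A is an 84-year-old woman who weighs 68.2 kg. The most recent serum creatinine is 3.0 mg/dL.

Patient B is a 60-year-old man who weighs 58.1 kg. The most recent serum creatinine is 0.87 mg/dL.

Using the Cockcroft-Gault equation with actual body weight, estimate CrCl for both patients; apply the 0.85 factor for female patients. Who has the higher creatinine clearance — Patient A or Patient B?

Patient A: CrCl = (140 − 84) × 68.2 / (72 × 3) × 0.85 = 3819.2 / 216.00 × 0.85 ≈ 15.0 mL/min
Patient B: CrCl = (140 − 60) × 58.1 / (72 × 0.87) = 4648.0 / 62.64 ≈ 74.2 mL/min
15.0 vs 74.2 mL/min → Patient B is higher.

Patient B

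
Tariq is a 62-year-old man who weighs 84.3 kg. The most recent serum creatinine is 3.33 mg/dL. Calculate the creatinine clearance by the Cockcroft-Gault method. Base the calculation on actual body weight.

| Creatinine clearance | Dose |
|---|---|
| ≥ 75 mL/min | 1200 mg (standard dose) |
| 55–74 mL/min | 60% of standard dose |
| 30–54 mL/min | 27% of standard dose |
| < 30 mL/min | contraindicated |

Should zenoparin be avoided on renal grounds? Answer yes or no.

yes

CrCl = (140 − 62) × 84.3 / (72 × 3.33) = 6575.4 / 239.76 ≈ 27.4 mL/min
CrCl ≈ 27 mL/min, which is < 30 mL/min.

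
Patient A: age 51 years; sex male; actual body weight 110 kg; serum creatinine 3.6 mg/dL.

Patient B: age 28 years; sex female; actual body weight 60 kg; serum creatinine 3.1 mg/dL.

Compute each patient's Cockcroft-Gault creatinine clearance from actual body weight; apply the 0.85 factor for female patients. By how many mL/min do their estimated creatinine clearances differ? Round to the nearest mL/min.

12 mL/min

Patient A: CrCl = (140 − 51) × 110 / (72 × 3.6) = 9790.0 / 259.20 ≈ 37.8 mL/min
Patient B: CrCl = (140 − 28) × 60 / (72 × 3.1) × 0.85 = 6720.0 / 223.20 × 0.85 ≈ 25.6 mL/min
|37.8 − 25.6| = 12.2 mL/min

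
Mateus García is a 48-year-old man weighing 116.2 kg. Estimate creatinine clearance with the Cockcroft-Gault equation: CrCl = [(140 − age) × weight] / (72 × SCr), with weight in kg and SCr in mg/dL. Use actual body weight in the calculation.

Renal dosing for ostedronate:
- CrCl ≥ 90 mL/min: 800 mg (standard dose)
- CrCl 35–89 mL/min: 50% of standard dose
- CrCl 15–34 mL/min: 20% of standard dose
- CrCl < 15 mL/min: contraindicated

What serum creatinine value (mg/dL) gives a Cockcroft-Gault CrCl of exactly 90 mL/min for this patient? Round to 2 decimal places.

1.65 mg/dL

Standard dose requires CrCl ≥ 90 mL/min.
Set (140 − 48) × 116.2 / (72 × SCr) = 90
SCr = (140 − 48) × 116.2 / (72 × 90) = 1.650 mg/dL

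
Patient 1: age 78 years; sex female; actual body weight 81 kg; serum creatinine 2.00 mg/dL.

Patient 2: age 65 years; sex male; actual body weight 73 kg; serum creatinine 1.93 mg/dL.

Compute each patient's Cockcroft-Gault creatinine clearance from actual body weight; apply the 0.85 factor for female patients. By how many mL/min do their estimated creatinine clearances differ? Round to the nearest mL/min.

Patient 1: CrCl = (140 − 78) × 81 / (72 × 2) × 0.85 = 5022.0 / 144.00 × 0.85 ≈ 29.6 mL/min
Patient 2: CrCl = (140 − 65) × 73 / (72 × 1.93) = 5475.0 / 138.96 ≈ 39.4 mL/min
|29.6 − 39.4| = 9.8 mL/min

10 mL/min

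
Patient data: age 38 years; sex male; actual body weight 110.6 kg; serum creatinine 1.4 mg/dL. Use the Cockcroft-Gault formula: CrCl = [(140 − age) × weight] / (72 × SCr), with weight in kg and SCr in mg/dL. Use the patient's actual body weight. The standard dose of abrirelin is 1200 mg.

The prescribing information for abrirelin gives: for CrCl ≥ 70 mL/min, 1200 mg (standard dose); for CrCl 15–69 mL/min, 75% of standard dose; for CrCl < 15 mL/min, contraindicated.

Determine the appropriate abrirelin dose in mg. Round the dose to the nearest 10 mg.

1200 mg

CrCl = (140 − 38) × 110.6 / (72 × 1.4) = 11281.2 / 100.80 ≈ 111.9 mL/min
CrCl ≈ 112 mL/min → bracket ≥ 70 mL/min.
100% of 1200 mg = 1200 mg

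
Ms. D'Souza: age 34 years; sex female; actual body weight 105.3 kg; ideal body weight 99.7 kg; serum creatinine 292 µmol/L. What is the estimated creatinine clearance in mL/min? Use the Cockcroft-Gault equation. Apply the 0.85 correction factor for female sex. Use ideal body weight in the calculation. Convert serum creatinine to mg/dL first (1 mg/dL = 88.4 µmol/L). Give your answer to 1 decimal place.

37.8 mL/min

SCr = 292 / 88.4 = 3.303 mg/dL
CrCl = (140 − 34) × 99.7 / (72 × 3.303) × 0.85 = 10568.2 / 237.82 × 0.85 ≈ 37.8 mL/min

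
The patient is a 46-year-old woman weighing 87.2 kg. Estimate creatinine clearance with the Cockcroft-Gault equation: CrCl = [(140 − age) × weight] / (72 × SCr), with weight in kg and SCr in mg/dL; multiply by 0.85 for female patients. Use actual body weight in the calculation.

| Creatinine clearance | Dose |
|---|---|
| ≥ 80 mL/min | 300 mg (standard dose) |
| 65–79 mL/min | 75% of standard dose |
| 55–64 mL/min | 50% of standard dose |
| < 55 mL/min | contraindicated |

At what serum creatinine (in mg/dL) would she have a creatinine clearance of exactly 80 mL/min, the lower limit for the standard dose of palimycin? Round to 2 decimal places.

1.21 mg/dL

Standard dose requires CrCl ≥ 80 mL/min.
Set (140 − 46) × 87.2 × 0.85 / (72 × SCr) = 80
SCr = (140 − 46) × 87.2 × 0.85 / (72 × 80) = 1.210 mg/dL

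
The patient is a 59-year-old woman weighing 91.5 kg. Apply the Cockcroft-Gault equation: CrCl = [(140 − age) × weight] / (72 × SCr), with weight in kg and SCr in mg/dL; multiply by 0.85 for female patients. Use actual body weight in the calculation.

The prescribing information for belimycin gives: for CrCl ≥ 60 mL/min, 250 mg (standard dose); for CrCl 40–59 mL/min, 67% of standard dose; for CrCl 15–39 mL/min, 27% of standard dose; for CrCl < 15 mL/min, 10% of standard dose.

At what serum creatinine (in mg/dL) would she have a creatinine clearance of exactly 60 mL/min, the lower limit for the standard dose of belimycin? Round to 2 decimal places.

Standard dose requires CrCl ≥ 60 mL/min.
Set (140 − 59) × 91.5 × 0.85 / (72 × SCr) = 60
SCr = (140 − 59) × 91.5 × 0.85 / (72 × 60) = 1.458 mg/dL

1.46 mg/dL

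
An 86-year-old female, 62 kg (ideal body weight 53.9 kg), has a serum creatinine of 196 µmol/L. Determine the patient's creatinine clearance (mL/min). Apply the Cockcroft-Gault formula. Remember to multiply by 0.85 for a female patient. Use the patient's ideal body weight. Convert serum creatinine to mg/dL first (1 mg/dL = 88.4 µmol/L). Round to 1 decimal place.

15.5 mL/min

SCr = 196 / 88.4 = 2.217 mg/dL
CrCl = (140 − 86) × 53.9 / (72 × 2.217) × 0.85 = 2910.6 / 159.62 × 0.85 ≈ 15.5 mL/min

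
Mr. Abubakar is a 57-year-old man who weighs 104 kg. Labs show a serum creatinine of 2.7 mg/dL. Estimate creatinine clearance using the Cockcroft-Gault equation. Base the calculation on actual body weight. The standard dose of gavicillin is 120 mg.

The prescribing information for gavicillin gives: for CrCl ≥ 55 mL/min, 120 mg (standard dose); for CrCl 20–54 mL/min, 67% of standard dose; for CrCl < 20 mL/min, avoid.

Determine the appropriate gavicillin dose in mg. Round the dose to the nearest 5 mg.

CrCl = (140 − 57) × 104 / (72 × 2.7) = 8632.0 / 194.40 ≈ 44.4 mL/min
CrCl ≈ 44 mL/min → bracket 20–54 mL/min.
67% of 120 mg = 80.4 mg → 80 mg

80 mg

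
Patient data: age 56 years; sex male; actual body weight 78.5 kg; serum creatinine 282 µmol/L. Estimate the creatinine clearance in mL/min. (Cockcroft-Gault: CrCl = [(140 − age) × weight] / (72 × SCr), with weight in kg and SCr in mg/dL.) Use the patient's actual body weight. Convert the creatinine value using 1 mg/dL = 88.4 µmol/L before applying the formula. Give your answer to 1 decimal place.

SCr = 282 / 88.4 = 3.19 mg/dL
CrCl = (140 − 56) × 78.5 / (72 × 3.19) = 6594.0 / 229.68 ≈ 28.7 mL/min

28.7 mL/min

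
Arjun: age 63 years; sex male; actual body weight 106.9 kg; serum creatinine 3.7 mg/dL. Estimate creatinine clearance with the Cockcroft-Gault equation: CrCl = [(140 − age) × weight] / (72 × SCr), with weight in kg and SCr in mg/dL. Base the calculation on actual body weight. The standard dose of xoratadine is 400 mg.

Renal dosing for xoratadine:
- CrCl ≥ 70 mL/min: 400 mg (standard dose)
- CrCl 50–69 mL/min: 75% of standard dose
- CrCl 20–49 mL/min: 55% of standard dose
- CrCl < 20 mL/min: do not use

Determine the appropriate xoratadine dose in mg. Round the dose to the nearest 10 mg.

220 mg

CrCl = (140 − 63) × 106.9 / (72 × 3.7) = 8231.3 / 266.40 ≈ 30.9 mL/min
CrCl ≈ 31 mL/min → bracket 20–49 mL/min.
55% of 400 mg = 220 mg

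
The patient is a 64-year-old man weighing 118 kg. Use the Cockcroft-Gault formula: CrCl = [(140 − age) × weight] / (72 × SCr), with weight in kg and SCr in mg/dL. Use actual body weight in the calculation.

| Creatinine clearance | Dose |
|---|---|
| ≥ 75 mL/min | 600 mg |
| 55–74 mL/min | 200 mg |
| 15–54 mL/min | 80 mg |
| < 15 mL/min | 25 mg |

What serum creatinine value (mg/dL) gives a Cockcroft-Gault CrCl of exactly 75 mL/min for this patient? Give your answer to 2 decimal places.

1.66 mg/dL

Standard dose requires CrCl ≥ 75 mL/min.
Set (140 − 64) × 118 / (72 × SCr) = 75
SCr = (140 − 64) × 118 / (72 × 75) = 1.661 mg/dL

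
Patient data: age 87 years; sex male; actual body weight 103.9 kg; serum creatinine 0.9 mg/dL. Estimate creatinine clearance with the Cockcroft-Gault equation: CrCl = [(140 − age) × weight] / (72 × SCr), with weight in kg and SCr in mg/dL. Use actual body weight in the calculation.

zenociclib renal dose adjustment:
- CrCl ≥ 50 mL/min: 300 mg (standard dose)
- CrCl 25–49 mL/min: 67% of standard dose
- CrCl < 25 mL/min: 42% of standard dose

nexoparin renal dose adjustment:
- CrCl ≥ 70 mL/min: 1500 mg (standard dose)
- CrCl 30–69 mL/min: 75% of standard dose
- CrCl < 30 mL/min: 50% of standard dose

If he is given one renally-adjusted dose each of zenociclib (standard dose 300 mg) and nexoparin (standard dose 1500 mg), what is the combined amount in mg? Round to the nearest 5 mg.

1800 mg

CrCl = (140 − 87) × 103.9 / (72 × 0.9) = 5506.7 / 64.80 ≈ 85.0 mL/min
CrCl ≈ 85 mL/min.
zenociclib: ≥ 50 mL/min → 100% of 300 mg = 300 mg.
nexoparin: ≥ 70 mL/min → 100% of 1500 mg = 1500 mg.
Total = 300 + 1500 = 1800 mg.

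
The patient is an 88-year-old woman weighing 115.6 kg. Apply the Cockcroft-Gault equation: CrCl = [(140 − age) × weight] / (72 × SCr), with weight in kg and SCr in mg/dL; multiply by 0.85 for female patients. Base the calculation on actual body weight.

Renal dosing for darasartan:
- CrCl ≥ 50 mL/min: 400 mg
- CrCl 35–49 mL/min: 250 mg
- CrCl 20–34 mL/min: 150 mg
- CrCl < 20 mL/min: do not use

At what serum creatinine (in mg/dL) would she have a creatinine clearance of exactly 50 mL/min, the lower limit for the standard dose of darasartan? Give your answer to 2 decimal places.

1.42 mg/dL

Standard dose requires CrCl ≥ 50 mL/min.
Set (140 − 88) × 115.6 × 0.85 / (72 × SCr) = 50
SCr = (140 − 88) × 115.6 × 0.85 / (72 × 50) = 1.419 mg/dL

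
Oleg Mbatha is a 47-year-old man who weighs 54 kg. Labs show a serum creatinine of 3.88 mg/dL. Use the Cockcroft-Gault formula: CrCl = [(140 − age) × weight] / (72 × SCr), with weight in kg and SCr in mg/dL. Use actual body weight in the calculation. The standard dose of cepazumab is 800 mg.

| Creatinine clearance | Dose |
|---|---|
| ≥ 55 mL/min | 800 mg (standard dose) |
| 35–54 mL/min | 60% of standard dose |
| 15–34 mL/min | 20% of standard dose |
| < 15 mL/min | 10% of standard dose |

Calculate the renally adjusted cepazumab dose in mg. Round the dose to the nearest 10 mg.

CrCl = (140 − 47) × 54 / (72 × 3.88) = 5022.0 / 279.36 ≈ 18.0 mL/min
CrCl ≈ 18 mL/min → bracket 15–34 mL/min.
20% of 800 mg = 160 mg

160 mg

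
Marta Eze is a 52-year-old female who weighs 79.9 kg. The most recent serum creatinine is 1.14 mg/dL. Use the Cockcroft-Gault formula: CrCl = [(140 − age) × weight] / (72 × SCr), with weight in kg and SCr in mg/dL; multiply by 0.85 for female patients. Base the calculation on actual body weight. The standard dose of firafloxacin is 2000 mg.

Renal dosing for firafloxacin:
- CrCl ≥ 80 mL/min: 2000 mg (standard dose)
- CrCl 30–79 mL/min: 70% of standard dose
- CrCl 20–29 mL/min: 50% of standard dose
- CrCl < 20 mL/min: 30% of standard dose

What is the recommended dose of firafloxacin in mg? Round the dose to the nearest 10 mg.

1400 mg

CrCl = (140 − 52) × 79.9 / (72 × 1.14) × 0.85 = 7031.2 / 82.08 × 0.85 ≈ 72.8 mL/min
CrCl ≈ 73 mL/min → bracket 30–79 mL/min.
70% of 2000 mg = 1400 mg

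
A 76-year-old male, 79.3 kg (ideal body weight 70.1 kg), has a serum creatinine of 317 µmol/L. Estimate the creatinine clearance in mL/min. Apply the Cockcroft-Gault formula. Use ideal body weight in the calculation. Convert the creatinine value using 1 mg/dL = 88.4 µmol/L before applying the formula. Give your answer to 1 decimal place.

SCr = 317 / 88.4 = 3.586 mg/dL
CrCl = (140 − 76) × 70.1 / (72 × 3.586) = 4486.4 / 258.19 ≈ 17.4 mL/min

17.4 mL/min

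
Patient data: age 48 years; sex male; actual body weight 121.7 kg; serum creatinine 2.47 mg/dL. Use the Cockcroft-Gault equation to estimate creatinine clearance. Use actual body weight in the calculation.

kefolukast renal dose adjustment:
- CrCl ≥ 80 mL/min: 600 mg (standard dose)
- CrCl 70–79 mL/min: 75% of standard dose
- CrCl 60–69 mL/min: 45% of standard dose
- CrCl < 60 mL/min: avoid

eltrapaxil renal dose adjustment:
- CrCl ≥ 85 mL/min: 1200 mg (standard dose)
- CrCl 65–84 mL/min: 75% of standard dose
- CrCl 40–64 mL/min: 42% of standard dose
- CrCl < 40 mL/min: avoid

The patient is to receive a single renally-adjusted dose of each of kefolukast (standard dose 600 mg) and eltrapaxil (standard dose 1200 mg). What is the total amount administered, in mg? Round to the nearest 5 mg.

CrCl = (140 − 48) × 121.7 / (72 × 2.47) = 11196.4 / 177.84 ≈ 63.0 mL/min
CrCl ≈ 63 mL/min.
kefolukast: 60–69 mL/min → 45% of 600 mg = 270 mg.
eltrapaxil: 40–64 mL/min → 42% of 1200 mg = 504 mg.
Total = 270 + 504 = 774 mg.

775 mg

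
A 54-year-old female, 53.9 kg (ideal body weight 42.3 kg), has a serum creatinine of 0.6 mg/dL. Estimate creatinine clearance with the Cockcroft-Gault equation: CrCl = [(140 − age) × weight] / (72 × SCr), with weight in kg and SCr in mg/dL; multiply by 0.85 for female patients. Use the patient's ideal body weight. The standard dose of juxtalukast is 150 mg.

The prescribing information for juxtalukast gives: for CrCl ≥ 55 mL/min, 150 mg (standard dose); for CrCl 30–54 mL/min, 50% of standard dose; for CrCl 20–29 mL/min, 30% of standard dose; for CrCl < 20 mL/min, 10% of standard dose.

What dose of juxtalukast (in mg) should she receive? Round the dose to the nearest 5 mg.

CrCl = (140 − 54) × 42.3 / (72 × 0.6) × 0.85 = 3637.8 / 43.20 × 0.85 ≈ 71.6 mL/min
CrCl ≈ 72 mL/min → bracket ≥ 55 mL/min.
100% of 150 mg = 150 mg

150 mg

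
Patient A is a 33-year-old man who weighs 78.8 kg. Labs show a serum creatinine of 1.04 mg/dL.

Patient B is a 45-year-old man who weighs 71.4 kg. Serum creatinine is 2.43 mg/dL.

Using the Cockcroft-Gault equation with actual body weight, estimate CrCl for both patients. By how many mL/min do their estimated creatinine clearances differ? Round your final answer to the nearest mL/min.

Patient A: CrCl = (140 − 33) × 78.8 / (72 × 1.04) = 8431.6 / 74.88 ≈ 112.6 mL/min
Patient B: CrCl = (140 − 45) × 71.4 / (72 × 2.43) = 6783.0 / 174.96 ≈ 38.8 mL/min
|112.6 − 38.8| = 73.8 mL/min

74 mL/min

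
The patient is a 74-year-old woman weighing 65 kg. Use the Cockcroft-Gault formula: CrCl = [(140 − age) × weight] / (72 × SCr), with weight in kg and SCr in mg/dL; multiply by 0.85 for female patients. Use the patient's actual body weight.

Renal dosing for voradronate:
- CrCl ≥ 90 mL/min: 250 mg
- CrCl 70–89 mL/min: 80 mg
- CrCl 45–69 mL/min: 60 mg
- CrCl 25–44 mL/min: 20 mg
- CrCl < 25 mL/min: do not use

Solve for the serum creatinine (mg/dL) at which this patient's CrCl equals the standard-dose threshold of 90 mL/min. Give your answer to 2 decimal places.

Standard dose requires CrCl ≥ 90 mL/min.
Set (140 − 74) × 65 × 0.85 / (72 × SCr) = 90
SCr = (140 − 74) × 65 × 0.85 / (72 × 90) = 0.563 mg/dL

0.56 mg/dL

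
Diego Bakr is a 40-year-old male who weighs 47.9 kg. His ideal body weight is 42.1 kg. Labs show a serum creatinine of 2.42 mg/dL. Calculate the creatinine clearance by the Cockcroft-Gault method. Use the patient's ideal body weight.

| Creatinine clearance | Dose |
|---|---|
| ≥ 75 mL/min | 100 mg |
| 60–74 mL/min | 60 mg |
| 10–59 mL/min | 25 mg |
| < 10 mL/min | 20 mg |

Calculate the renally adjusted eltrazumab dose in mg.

25 mg

CrCl = (140 − 40) × 42.1 / (72 × 2.42) = 4210.0 / 174.24 ≈ 24.2 mL/min
CrCl ≈ 24 mL/min → bracket 10–59 mL/min.
Dose for this bracket: 25 mg.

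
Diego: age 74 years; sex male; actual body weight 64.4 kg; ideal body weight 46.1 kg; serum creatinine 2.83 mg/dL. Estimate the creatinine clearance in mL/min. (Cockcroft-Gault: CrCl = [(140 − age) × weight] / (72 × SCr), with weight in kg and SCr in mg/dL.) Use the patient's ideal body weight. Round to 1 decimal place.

CrCl = (140 − 74) × 46.1 / (72 × 2.83) = 3042.6 / 203.76 ≈ 14.9 mL/min

14.9 mL/min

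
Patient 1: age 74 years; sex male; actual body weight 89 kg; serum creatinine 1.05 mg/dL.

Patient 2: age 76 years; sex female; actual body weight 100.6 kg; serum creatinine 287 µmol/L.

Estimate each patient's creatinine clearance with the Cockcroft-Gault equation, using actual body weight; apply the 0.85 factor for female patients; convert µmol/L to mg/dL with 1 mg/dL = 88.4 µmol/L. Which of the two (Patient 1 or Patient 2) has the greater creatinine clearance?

Patient 1: CrCl = (140 − 74) × 89 / (72 × 1.05) = 5874.0 / 75.60 ≈ 77.7 mL/min
Patient 2: SCr = 287 / 88.4 = 3.247 mg/dL
Patient 2: CrCl = (140 − 76) × 100.6 / (72 × 3.247) × 0.85 = 6438.4 / 233.78 × 0.85 ≈ 23.4 mL/min
77.7 vs 23.4 mL/min → Patient 1 is higher.

Patient 1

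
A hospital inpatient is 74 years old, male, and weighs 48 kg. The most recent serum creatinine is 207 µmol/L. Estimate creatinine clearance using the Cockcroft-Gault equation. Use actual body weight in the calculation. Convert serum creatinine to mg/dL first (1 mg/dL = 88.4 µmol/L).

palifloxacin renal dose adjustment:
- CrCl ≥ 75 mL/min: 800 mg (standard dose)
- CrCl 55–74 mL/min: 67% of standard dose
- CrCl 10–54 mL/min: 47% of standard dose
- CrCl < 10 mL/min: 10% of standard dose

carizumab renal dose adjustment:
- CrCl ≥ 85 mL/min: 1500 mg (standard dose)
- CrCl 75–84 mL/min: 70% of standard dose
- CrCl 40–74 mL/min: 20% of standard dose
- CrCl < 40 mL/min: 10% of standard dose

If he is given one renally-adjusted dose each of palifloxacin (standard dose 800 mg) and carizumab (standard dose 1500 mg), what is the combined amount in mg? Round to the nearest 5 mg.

SCr = 207 / 88.4 = 2.342 mg/dL
CrCl = (140 − 74) × 48 / (72 × 2.342) = 3168.0 / 168.62 ≈ 18.8 mL/min
CrCl ≈ 19 mL/min.
palifloxacin: 10–54 mL/min → 47% of 800 mg = 376 mg.
carizumab: < 40 mL/min → 10% of 1500 mg = 150 mg.
Total = 376 + 150 = 526 mg.

525 mg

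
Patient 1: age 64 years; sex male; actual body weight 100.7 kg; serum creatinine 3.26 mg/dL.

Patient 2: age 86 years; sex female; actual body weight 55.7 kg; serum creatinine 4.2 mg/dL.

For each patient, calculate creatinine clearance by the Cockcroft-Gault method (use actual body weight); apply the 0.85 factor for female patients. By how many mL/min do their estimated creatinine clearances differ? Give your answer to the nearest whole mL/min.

24 mL/min

Patient 1: CrCl = (140 − 64) × 100.7 / (72 × 3.26) = 7653.2 / 234.72 ≈ 32.6 mL/min
Patient 2: CrCl = (140 − 86) × 55.7 / (72 × 4.2) × 0.85 = 3007.8 / 302.40 × 0.85 ≈ 8.5 mL/min
|32.6 − 8.5| = 24.1 mL/min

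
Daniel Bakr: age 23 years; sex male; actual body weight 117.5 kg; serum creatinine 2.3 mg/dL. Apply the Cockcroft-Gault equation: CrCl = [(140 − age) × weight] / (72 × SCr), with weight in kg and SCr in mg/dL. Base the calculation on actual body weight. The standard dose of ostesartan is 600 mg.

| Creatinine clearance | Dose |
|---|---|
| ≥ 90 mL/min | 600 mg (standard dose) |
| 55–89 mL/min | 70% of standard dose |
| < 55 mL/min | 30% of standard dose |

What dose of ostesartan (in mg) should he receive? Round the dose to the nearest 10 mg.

420 mg

CrCl = (140 − 23) × 117.5 / (72 × 2.3) = 13747.5 / 165.60 ≈ 83.0 mL/min
CrCl ≈ 83 mL/min → bracket 55–89 mL/min.
70% of 600 mg = 420 mg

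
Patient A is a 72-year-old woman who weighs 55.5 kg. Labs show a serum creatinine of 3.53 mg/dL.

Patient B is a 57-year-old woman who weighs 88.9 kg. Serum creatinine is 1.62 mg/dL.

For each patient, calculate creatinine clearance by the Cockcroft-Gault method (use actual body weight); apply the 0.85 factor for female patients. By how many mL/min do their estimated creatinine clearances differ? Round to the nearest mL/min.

41 mL/min

Patient A: CrCl = (140 − 72) × 55.5 / (72 × 3.53) × 0.85 = 3774.0 / 254.16 × 0.85 ≈ 12.6 mL/min
Patient B: CrCl = (140 − 57) × 88.9 / (72 × 1.62) × 0.85 = 7378.7 / 116.64 × 0.85 ≈ 53.8 mL/min
|12.6 − 53.8| = 41.2 mL/min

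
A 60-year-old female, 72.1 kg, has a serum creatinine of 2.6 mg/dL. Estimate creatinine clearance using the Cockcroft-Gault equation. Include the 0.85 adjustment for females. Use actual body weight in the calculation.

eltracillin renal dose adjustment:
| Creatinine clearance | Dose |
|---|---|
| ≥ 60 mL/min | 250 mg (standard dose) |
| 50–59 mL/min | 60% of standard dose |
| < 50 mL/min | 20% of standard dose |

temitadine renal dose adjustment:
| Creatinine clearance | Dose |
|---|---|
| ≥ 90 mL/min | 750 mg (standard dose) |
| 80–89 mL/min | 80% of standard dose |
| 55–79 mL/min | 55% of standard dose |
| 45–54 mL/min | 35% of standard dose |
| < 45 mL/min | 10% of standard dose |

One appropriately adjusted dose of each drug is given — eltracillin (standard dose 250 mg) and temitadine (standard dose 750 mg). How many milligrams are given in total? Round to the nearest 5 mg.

125 mg

CrCl = (140 − 60) × 72.1 / (72 × 2.6) × 0.85 = 5768.0 / 187.20 × 0.85 ≈ 26.2 mL/min
CrCl ≈ 26 mL/min.
eltracillin: < 50 mL/min → 20% of 250 mg = 50 mg.
temitadine: < 45 mL/min → 10% of 750 mg = 75 mg.
Total = 50 + 75 = 125 mg.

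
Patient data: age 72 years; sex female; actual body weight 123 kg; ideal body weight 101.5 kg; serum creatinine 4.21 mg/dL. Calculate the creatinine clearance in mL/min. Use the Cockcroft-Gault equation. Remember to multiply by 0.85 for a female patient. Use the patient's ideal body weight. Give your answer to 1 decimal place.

19.4 mL/min

CrCl = (140 − 72) × 101.5 / (72 × 4.21) × 0.85 = 6902.0 / 303.12 × 0.85 ≈ 19.4 mL/min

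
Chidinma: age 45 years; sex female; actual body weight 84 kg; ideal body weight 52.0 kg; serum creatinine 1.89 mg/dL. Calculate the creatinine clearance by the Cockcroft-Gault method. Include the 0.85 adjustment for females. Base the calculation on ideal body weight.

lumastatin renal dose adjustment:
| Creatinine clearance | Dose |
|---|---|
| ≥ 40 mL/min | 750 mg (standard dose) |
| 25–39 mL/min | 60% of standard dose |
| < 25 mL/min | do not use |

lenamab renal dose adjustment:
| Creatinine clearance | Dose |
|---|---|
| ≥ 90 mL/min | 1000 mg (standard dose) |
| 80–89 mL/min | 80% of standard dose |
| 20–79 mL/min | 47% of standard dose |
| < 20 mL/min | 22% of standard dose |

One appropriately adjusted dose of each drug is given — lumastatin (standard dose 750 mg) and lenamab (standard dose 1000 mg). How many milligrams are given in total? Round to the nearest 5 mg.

CrCl = (140 − 45) × 52 / (72 × 1.89) × 0.85 = 4940.0 / 136.08 × 0.85 ≈ 30.9 mL/min
CrCl ≈ 31 mL/min.
lumastatin: 25–39 mL/min → 60% of 750 mg = 450 mg.
lenamab: 20–79 mL/min → 47% of 1000 mg = 470 mg.
Total = 450 + 470 = 920 mg.

920 mg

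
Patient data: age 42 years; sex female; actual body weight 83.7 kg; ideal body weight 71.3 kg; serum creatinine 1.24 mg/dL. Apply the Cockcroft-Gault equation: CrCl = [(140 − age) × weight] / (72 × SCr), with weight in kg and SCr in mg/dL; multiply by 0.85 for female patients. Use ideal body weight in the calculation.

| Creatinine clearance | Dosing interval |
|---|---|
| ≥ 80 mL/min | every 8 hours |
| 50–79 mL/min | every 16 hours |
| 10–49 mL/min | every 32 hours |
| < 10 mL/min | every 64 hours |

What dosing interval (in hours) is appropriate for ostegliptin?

every 16 hours

CrCl = (140 − 42) × 71.3 / (72 × 1.24) × 0.85 = 6987.4 / 89.28 × 0.85 ≈ 66.5 mL/min
CrCl ≈ 67 mL/min → bracket 50–79 mL/min → every 16 hours.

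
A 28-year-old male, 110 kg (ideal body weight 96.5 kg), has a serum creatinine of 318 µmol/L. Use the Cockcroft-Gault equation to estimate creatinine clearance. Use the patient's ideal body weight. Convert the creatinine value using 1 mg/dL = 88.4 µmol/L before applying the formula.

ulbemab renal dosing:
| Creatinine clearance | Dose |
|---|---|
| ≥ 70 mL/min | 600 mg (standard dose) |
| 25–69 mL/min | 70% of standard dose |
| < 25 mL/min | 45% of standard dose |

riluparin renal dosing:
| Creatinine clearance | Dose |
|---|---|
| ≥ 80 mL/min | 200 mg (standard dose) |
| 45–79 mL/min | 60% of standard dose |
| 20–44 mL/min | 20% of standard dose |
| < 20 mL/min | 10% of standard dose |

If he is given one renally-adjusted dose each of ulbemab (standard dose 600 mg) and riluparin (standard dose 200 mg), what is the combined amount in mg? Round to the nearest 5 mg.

460 mg

SCr = 318 / 88.4 = 3.597 mg/dL
CrCl = (140 − 28) × 96.5 / (72 × 3.597) = 10808.0 / 258.98 ≈ 41.7 mL/min
CrCl ≈ 42 mL/min.
ulbemab: 25–69 mL/min → 70% of 600 mg = 420 mg.
riluparin: 20–44 mL/min → 20% of 200 mg = 40 mg.
Total = 420 + 40 = 460 mg.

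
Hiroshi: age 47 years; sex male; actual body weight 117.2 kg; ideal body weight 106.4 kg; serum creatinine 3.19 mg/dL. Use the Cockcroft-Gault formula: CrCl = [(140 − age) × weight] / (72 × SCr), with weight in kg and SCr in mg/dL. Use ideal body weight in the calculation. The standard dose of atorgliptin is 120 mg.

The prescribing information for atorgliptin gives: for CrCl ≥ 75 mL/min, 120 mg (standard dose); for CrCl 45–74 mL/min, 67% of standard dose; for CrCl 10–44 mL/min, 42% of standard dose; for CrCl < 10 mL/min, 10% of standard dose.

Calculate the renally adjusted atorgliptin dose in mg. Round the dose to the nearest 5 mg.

CrCl = (140 − 47) × 106.4 / (72 × 3.19) = 9895.2 / 229.68 ≈ 43.1 mL/min
CrCl ≈ 43 mL/min → bracket 10–44 mL/min.
42% of 120 mg = 50.4 mg → 50 mg

50 mg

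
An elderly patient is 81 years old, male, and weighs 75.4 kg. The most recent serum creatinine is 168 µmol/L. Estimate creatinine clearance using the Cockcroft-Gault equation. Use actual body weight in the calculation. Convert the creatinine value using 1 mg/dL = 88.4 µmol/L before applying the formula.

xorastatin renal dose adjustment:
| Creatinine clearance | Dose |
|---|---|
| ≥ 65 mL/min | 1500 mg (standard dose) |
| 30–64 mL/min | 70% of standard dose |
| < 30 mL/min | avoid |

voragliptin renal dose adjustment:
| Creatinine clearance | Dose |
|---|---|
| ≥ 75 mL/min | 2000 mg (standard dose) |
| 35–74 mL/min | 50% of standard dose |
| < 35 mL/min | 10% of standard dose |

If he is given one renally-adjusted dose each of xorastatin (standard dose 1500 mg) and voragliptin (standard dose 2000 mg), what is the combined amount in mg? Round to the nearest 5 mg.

SCr = 168 / 88.4 = 1.9 mg/dL
CrCl = (140 − 81) × 75.4 / (72 × 1.9) = 4448.6 / 136.80 ≈ 32.5 mL/min
CrCl ≈ 33 mL/min.
xorastatin: 30–64 mL/min → 70% of 1500 mg = 1050 mg.
voragliptin: < 35 mL/min → 10% of 2000 mg = 200 mg.
Total = 1050 + 200 = 1250 mg.

1250 mg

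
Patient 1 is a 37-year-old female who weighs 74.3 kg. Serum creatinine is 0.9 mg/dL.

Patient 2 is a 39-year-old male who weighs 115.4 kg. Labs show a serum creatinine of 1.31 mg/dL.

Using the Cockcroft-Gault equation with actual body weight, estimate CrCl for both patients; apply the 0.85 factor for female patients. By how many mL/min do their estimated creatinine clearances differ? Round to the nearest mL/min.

Patient 1: CrCl = (140 − 37) × 74.3 / (72 × 0.9) × 0.85 = 7652.9 / 64.80 × 0.85 ≈ 100.4 mL/min
Patient 2: CrCl = (140 − 39) × 115.4 / (72 × 1.31) = 11655.4 / 94.32 ≈ 123.6 mL/min
|100.4 − 123.6| = 23.2 mL/min

23 mL/min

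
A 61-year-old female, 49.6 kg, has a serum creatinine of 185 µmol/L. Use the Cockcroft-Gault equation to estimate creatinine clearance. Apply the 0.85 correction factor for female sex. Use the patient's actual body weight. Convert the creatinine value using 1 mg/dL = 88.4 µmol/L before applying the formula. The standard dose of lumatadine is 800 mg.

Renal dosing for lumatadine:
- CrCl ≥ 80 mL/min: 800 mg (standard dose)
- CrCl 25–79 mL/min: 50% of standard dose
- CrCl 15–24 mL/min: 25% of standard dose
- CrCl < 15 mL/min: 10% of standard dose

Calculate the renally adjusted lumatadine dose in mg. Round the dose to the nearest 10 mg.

SCr = 185 / 88.4 = 2.093 mg/dL
CrCl = (140 − 61) × 49.6 / (72 × 2.093) × 0.85 = 3918.4 / 150.70 × 0.85 ≈ 22.1 mL/min
CrCl ≈ 22 mL/min → bracket 15–24 mL/min.
25% of 800 mg = 200 mg

200 mg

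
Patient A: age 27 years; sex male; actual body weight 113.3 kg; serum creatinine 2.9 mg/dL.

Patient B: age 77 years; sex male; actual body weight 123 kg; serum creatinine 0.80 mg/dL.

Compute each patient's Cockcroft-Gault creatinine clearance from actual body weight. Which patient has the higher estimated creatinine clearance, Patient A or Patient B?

Patient A: CrCl = (140 − 27) × 113.3 / (72 × 2.9) = 12802.9 / 208.80 ≈ 61.3 mL/min
Patient B: CrCl = (140 − 77) × 123 / (72 × 0.8) = 7749.0 / 57.60 ≈ 134.5 mL/min
61.3 vs 134.5 mL/min → Patient B is higher.

Patient B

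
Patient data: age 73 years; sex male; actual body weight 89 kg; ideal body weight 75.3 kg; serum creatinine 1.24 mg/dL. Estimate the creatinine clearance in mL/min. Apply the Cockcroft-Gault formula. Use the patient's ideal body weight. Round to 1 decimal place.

CrCl = (140 − 73) × 75.3 / (72 × 1.24) = 5045.1 / 89.28 ≈ 56.5 mL/min

56.5 mL/min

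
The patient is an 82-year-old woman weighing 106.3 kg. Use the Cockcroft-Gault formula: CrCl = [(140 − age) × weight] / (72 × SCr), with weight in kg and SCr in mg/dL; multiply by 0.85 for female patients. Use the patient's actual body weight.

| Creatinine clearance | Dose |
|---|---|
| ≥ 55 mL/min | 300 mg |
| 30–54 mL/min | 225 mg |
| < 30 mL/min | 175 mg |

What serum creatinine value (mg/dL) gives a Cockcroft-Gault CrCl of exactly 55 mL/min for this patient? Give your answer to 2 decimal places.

1.32 mg/dL

Standard dose requires CrCl ≥ 55 mL/min.
Set (140 − 82) × 106.3 × 0.85 / (72 × SCr) = 55
SCr = (140 − 82) × 106.3 × 0.85 / (72 × 55) = 1.323 mg/dL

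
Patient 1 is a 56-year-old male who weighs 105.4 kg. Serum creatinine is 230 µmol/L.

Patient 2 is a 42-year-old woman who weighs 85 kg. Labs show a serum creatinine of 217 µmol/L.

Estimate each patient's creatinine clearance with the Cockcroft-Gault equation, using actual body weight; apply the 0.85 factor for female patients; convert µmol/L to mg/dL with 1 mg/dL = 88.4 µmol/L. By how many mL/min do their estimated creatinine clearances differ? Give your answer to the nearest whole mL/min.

7 mL/min

Patient 1: SCr = 230 / 88.4 = 2.602 mg/dL
Patient 1: CrCl = (140 − 56) × 105.4 / (72 × 2.602) = 8853.6 / 187.34 ≈ 47.3 mL/min
Patient 2: SCr = 217 / 88.4 = 2.455 mg/dL
Patient 2: CrCl = (140 − 42) × 85 / (72 × 2.455) × 0.85 = 8330.0 / 176.76 × 0.85 ≈ 40.1 mL/min
|47.3 − 40.1| = 7.2 mL/min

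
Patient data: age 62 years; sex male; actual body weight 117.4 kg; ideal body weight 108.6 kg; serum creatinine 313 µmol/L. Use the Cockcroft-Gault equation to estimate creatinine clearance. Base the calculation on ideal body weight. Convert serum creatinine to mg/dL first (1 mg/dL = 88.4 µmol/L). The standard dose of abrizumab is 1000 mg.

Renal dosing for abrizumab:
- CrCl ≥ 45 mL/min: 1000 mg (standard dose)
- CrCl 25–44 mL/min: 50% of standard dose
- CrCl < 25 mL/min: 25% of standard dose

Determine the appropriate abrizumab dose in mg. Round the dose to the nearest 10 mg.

500 mg

SCr = 313 / 88.4 = 3.541 mg/dL
CrCl = (140 − 62) × 108.6 / (72 × 3.541) = 8470.8 / 254.95 ≈ 33.2 mL/min
CrCl ≈ 33 mL/min → bracket 25–44 mL/min.
50% of 1000 mg = 500 mg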